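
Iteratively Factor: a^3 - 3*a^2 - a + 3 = (a + 1)*(a^2 - 4*a + 3) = (a - 1)*(a + 1)*(a - 3)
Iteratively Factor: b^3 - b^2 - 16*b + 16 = (b - 1)*(b^2 - 16) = (b - 4)*(b - 1)*(b + 4)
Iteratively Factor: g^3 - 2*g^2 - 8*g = (g + 2)*(g^2 - 4*g) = (g - 4)*(g + 2)*(g)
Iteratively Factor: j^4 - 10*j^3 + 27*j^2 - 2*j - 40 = (j - 5)*(j^3 - 5*j^2 + 2*j + 8) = (j - 5)*(j - 4)*(j^2 - j - 2) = (j - 5)*(j - 4)*(j + 1)*(j - 2)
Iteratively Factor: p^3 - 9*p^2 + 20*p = (p)*(p^2 - 9*p + 20) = p*(p - 4)*(p - 5)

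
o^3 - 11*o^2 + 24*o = o*(o - 8)*(o - 3)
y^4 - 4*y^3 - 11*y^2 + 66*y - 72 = (y - 3)^2*(y - 2)*(y + 4)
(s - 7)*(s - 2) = s^2 - 9*s + 14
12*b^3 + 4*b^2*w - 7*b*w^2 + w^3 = (-6*b + w)*(-2*b + w)*(b + w)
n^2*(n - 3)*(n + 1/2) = n^4 - 5*n^3/2 - 3*n^2/2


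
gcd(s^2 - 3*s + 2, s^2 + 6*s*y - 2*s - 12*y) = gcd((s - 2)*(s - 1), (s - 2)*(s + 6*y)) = s - 2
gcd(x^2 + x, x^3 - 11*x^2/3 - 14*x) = x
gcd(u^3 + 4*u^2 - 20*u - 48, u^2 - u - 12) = u - 4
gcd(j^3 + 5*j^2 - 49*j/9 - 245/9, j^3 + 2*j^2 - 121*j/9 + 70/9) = j^2 + 8*j/3 - 35/3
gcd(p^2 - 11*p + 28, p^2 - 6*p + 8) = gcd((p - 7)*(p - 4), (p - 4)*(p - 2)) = p - 4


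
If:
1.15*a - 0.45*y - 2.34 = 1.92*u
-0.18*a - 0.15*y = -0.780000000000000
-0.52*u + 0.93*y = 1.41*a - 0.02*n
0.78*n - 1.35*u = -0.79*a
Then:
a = 2.02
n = -3.19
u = -0.66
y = 2.77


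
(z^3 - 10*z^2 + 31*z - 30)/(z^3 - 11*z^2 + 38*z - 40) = (z - 3)/(z - 4)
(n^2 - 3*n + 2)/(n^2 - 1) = (n - 2)/(n + 1)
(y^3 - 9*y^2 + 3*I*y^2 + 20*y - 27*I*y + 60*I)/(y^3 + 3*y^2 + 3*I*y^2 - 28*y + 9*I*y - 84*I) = (y - 5)/(y + 7)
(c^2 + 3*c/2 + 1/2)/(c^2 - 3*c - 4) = (c + 1/2)/(c - 4)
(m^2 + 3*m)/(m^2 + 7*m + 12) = m/(m + 4)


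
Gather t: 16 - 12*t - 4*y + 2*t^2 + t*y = 2*t^2 + t*(y - 12) - 4*y + 16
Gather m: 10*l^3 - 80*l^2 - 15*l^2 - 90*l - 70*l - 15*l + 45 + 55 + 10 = 10*l^3 - 95*l^2 - 175*l + 110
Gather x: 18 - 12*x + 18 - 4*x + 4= 40 - 16*x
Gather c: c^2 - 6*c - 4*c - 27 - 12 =c^2 - 10*c - 39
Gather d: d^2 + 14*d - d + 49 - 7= d^2 + 13*d + 42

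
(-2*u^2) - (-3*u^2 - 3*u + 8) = u^2 + 3*u - 8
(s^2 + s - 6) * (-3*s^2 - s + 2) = -3*s^4 - 4*s^3 + 19*s^2 + 8*s - 12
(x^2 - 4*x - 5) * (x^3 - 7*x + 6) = x^5 - 4*x^4 - 12*x^3 + 34*x^2 + 11*x - 30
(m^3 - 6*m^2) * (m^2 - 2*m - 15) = m^5 - 8*m^4 - 3*m^3 + 90*m^2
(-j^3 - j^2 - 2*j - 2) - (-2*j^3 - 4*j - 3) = j^3 - j^2 + 2*j + 1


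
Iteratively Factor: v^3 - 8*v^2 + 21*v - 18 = (v - 3)*(v^2 - 5*v + 6) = (v - 3)^2*(v - 2)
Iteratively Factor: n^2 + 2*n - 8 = (n + 4)*(n - 2)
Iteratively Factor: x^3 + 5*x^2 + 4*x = (x + 1)*(x^2 + 4*x) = (x + 1)*(x + 4)*(x)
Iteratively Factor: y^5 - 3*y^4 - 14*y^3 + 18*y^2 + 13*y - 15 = (y - 5)*(y^4 + 2*y^3 - 4*y^2 - 2*y + 3) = (y - 5)*(y - 1)*(y^3 + 3*y^2 - y - 3) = (y - 5)*(y - 1)*(y + 1)*(y^2 + 2*y - 3) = (y - 5)*(y - 1)^2*(y + 1)*(y + 3)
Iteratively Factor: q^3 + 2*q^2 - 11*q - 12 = (q + 1)*(q^2 + q - 12) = (q + 1)*(q + 4)*(q - 3)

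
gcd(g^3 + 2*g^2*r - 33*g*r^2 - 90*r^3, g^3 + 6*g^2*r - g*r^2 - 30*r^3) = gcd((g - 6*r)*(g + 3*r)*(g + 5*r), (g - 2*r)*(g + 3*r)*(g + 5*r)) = g^2 + 8*g*r + 15*r^2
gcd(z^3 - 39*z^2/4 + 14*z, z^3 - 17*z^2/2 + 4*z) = z^2 - 8*z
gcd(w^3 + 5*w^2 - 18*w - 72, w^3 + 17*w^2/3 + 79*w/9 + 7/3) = w + 3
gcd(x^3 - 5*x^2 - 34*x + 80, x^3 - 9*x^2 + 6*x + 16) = x^2 - 10*x + 16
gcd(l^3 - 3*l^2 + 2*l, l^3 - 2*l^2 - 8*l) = l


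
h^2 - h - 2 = (h - 2)*(h + 1)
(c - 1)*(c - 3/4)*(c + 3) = c^3 + 5*c^2/4 - 9*c/2 + 9/4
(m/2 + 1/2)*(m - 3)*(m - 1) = m^3/2 - 3*m^2/2 - m/2 + 3/2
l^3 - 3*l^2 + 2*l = l*(l - 2)*(l - 1)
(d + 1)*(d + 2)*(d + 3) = d^3 + 6*d^2 + 11*d + 6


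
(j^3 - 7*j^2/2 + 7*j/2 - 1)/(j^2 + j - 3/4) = 2*(j^2 - 3*j + 2)/(2*j + 3)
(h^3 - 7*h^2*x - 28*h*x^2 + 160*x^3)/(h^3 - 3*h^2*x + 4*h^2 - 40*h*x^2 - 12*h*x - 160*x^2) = (h - 4*x)/(h + 4)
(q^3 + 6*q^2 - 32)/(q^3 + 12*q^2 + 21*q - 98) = (q^2 + 8*q + 16)/(q^2 + 14*q + 49)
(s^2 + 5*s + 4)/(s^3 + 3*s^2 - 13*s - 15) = (s + 4)/(s^2 + 2*s - 15)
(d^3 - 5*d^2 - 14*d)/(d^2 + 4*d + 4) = d*(d - 7)/(d + 2)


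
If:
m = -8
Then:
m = -8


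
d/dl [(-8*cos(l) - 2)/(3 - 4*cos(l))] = 32*sin(l)/(4*cos(l) - 3)^2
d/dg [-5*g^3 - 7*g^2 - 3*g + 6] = -15*g^2 - 14*g - 3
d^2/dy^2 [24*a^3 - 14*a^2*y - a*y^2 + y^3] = -2*a + 6*y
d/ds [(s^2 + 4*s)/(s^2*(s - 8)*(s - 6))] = 2*(-s^3 + s^2 + 56*s - 96)/(s^2*(s^4 - 28*s^3 + 292*s^2 - 1344*s + 2304))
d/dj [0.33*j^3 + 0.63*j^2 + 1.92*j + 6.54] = 0.99*j^2 + 1.26*j + 1.92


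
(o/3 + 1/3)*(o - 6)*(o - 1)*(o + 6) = o^4/3 - 37*o^2/3 + 12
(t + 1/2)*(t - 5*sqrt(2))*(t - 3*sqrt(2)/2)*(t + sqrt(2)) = t^4 - 11*sqrt(2)*t^3/2 + t^3/2 - 11*sqrt(2)*t^2/4 + 2*t^2 + t + 15*sqrt(2)*t + 15*sqrt(2)/2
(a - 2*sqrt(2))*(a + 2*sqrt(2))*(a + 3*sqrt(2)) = a^3 + 3*sqrt(2)*a^2 - 8*a - 24*sqrt(2)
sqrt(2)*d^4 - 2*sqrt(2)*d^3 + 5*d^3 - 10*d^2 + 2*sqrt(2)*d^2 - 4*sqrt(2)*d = d*(d - 2)*(d + 2*sqrt(2))*(sqrt(2)*d + 1)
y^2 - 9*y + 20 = (y - 5)*(y - 4)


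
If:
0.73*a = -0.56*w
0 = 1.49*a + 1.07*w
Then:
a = 0.00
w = 0.00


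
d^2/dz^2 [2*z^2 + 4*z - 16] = 4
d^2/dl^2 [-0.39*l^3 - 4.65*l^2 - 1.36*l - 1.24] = -2.34*l - 9.3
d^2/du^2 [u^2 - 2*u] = 2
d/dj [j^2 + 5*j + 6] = 2*j + 5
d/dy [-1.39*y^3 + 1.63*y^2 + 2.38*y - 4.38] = -4.17*y^2 + 3.26*y + 2.38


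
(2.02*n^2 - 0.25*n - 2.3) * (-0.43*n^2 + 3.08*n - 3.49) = -0.8686*n^4 + 6.3291*n^3 - 6.8308*n^2 - 6.2115*n + 8.027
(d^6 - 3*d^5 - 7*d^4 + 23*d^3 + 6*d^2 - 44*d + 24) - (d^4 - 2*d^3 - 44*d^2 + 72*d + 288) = d^6 - 3*d^5 - 8*d^4 + 25*d^3 + 50*d^2 - 116*d - 264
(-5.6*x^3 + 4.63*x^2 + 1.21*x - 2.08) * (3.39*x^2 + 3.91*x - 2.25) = -18.984*x^5 - 6.2003*x^4 + 34.8052*x^3 - 12.7376*x^2 - 10.8553*x + 4.68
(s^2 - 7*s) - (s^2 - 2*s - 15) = 15 - 5*s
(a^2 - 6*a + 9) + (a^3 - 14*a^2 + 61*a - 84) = a^3 - 13*a^2 + 55*a - 75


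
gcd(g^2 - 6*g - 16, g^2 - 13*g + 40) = g - 8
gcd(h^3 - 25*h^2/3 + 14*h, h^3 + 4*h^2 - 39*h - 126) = h - 6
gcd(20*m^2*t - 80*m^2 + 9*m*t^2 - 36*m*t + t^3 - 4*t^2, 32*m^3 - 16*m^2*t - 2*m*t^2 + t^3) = 4*m + t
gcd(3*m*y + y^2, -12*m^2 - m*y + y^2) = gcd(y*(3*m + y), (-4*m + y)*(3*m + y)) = 3*m + y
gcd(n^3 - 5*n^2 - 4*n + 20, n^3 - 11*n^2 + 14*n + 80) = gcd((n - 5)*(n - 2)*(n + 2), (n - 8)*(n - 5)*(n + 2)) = n^2 - 3*n - 10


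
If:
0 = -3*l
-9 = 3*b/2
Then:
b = -6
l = 0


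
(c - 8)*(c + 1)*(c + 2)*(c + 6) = c^4 + c^3 - 52*c^2 - 148*c - 96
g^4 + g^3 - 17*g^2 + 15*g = g*(g - 3)*(g - 1)*(g + 5)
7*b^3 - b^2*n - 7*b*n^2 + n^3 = (-7*b + n)*(-b + n)*(b + n)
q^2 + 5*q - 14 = (q - 2)*(q + 7)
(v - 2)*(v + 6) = v^2 + 4*v - 12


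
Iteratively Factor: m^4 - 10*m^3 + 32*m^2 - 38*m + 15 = (m - 5)*(m^3 - 5*m^2 + 7*m - 3) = (m - 5)*(m - 1)*(m^2 - 4*m + 3) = (m - 5)*(m - 3)*(m - 1)*(m - 1)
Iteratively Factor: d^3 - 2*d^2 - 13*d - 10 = (d - 5)*(d^2 + 3*d + 2) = (d - 5)*(d + 2)*(d + 1)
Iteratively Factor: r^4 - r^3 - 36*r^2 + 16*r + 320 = (r + 4)*(r^3 - 5*r^2 - 16*r + 80) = (r + 4)^2*(r^2 - 9*r + 20) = (r - 4)*(r + 4)^2*(r - 5)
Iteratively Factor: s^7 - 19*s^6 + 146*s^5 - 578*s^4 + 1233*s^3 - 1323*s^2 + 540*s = (s)*(s^6 - 19*s^5 + 146*s^4 - 578*s^3 + 1233*s^2 - 1323*s + 540) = s*(s - 1)*(s^5 - 18*s^4 + 128*s^3 - 450*s^2 + 783*s - 540) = s*(s - 3)*(s - 1)*(s^4 - 15*s^3 + 83*s^2 - 201*s + 180) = s*(s - 3)^2*(s - 1)*(s^3 - 12*s^2 + 47*s - 60) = s*(s - 5)*(s - 3)^2*(s - 1)*(s^2 - 7*s + 12) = s*(s - 5)*(s - 3)^3*(s - 1)*(s - 4)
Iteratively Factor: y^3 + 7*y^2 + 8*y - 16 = (y + 4)*(y^2 + 3*y - 4) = (y + 4)^2*(y - 1)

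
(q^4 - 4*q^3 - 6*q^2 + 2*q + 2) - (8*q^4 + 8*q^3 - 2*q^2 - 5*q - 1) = -7*q^4 - 12*q^3 - 4*q^2 + 7*q + 3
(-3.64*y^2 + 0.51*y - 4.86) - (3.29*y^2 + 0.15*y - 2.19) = -6.93*y^2 + 0.36*y - 2.67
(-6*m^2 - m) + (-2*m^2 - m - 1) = -8*m^2 - 2*m - 1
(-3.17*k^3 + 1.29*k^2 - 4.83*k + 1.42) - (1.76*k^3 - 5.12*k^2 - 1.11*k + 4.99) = -4.93*k^3 + 6.41*k^2 - 3.72*k - 3.57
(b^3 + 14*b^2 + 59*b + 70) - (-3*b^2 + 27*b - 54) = b^3 + 17*b^2 + 32*b + 124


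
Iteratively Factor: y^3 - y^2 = (y)*(y^2 - y) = y^2*(y - 1)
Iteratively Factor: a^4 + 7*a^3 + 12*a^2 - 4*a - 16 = (a + 2)*(a^3 + 5*a^2 + 2*a - 8) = (a + 2)*(a + 4)*(a^2 + a - 2) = (a - 1)*(a + 2)*(a + 4)*(a + 2)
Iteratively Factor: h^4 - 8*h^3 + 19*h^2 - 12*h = (h)*(h^3 - 8*h^2 + 19*h - 12) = h*(h - 1)*(h^2 - 7*h + 12) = h*(h - 3)*(h - 1)*(h - 4)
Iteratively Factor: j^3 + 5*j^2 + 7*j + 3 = (j + 1)*(j^2 + 4*j + 3) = (j + 1)*(j + 3)*(j + 1)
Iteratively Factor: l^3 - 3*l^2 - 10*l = (l)*(l^2 - 3*l - 10) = l*(l + 2)*(l - 5)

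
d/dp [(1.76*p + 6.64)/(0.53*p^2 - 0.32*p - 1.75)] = (0.9328*p^2 - 0.5632*p - (1.06*p - 0.32)*(1.76*p + 6.64) - 3.08)/(-0.53*p^2 + 0.32*p + 1.75)^2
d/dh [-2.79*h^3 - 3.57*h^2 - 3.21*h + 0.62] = -8.37*h^2 - 7.14*h - 3.21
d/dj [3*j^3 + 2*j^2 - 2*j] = 9*j^2 + 4*j - 2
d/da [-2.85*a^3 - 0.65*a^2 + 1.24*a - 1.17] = -8.55*a^2 - 1.3*a + 1.24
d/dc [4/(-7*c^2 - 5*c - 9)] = 4*(14*c + 5)/(7*c^2 + 5*c + 9)^2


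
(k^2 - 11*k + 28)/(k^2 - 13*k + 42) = (k - 4)/(k - 6)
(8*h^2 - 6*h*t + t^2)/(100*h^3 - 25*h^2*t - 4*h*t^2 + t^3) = (-2*h + t)/(-25*h^2 + t^2)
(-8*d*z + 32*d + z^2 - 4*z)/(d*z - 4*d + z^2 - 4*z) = (-8*d + z)/(d + z)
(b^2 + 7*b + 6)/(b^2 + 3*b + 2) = (b + 6)/(b + 2)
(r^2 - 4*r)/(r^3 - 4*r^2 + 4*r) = (r - 4)/(r^2 - 4*r + 4)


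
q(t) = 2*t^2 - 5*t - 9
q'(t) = 4*t - 5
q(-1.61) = 4.23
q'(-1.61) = -11.44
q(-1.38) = 1.71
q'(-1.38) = -10.52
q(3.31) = -3.64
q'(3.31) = 8.24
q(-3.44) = 31.87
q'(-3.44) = -18.76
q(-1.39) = 1.81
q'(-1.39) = -10.56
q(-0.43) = -6.48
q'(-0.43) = -6.72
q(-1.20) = -0.12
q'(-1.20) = -9.80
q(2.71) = -7.86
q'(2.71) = 5.84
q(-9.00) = 198.00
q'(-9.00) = -41.00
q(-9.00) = 198.00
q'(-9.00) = -41.00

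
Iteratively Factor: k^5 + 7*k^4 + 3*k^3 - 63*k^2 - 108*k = (k + 3)*(k^4 + 4*k^3 - 9*k^2 - 36*k) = (k + 3)^2*(k^3 + k^2 - 12*k) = (k - 3)*(k + 3)^2*(k^2 + 4*k) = (k - 3)*(k + 3)^2*(k + 4)*(k)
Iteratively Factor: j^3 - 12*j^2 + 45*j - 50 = (j - 2)*(j^2 - 10*j + 25) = (j - 5)*(j - 2)*(j - 5)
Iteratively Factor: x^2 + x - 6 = (x + 3)*(x - 2)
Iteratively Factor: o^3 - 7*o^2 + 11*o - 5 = (o - 1)*(o^2 - 6*o + 5) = (o - 1)^2*(o - 5)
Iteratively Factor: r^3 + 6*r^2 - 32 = (r - 2)*(r^2 + 8*r + 16) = (r - 2)*(r + 4)*(r + 4)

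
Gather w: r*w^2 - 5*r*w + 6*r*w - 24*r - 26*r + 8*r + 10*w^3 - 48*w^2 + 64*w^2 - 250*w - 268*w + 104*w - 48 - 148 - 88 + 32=-42*r + 10*w^3 + w^2*(r + 16) + w*(r - 414) - 252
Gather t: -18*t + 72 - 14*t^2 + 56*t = -14*t^2 + 38*t + 72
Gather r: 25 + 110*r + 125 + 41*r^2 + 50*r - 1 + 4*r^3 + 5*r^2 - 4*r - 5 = 4*r^3 + 46*r^2 + 156*r + 144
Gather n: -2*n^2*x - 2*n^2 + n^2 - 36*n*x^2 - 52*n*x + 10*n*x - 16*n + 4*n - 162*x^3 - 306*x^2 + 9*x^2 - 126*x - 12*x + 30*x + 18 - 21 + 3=n^2*(-2*x - 1) + n*(-36*x^2 - 42*x - 12) - 162*x^3 - 297*x^2 - 108*x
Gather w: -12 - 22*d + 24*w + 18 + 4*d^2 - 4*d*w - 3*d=4*d^2 - 25*d + w*(24 - 4*d) + 6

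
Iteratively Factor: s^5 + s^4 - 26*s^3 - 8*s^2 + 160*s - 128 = (s - 4)*(s^4 + 5*s^3 - 6*s^2 - 32*s + 32) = (s - 4)*(s - 1)*(s^3 + 6*s^2 - 32) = (s - 4)*(s - 1)*(s + 4)*(s^2 + 2*s - 8) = (s - 4)*(s - 1)*(s + 4)^2*(s - 2)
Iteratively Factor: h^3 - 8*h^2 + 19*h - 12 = (h - 4)*(h^2 - 4*h + 3) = (h - 4)*(h - 1)*(h - 3)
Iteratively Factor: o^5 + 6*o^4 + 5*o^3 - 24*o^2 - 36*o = (o - 2)*(o^4 + 8*o^3 + 21*o^2 + 18*o) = (o - 2)*(o + 3)*(o^3 + 5*o^2 + 6*o) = (o - 2)*(o + 2)*(o + 3)*(o^2 + 3*o) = o*(o - 2)*(o + 2)*(o + 3)*(o + 3)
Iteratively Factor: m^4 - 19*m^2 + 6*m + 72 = (m + 4)*(m^3 - 4*m^2 - 3*m + 18) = (m - 3)*(m + 4)*(m^2 - m - 6) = (m - 3)*(m + 2)*(m + 4)*(m - 3)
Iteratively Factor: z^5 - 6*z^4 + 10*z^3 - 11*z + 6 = (z - 1)*(z^4 - 5*z^3 + 5*z^2 + 5*z - 6) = (z - 1)*(z + 1)*(z^3 - 6*z^2 + 11*z - 6) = (z - 3)*(z - 1)*(z + 1)*(z^2 - 3*z + 2) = (z - 3)*(z - 2)*(z - 1)*(z + 1)*(z - 1)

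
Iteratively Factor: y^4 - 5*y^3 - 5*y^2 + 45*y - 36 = (y + 3)*(y^3 - 8*y^2 + 19*y - 12) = (y - 1)*(y + 3)*(y^2 - 7*y + 12) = (y - 3)*(y - 1)*(y + 3)*(y - 4)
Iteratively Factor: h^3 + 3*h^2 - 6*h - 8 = (h + 1)*(h^2 + 2*h - 8) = (h - 2)*(h + 1)*(h + 4)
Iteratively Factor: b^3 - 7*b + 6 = (b - 1)*(b^2 + b - 6) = (b - 1)*(b + 3)*(b - 2)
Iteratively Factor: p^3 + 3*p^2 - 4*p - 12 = (p + 3)*(p^2 - 4) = (p - 2)*(p + 3)*(p + 2)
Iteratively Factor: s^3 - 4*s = (s + 2)*(s^2 - 2*s) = (s - 2)*(s + 2)*(s)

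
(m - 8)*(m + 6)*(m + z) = m^3 + m^2*z - 2*m^2 - 2*m*z - 48*m - 48*z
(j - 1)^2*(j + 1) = j^3 - j^2 - j + 1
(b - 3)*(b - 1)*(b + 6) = b^3 + 2*b^2 - 21*b + 18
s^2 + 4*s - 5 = (s - 1)*(s + 5)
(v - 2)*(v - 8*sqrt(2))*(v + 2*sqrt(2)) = v^3 - 6*sqrt(2)*v^2 - 2*v^2 - 32*v + 12*sqrt(2)*v + 64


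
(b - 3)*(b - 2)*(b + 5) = b^3 - 19*b + 30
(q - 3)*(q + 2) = q^2 - q - 6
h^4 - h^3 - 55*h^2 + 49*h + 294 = (h - 7)*(h - 3)*(h + 2)*(h + 7)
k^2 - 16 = (k - 4)*(k + 4)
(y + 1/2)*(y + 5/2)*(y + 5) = y^3 + 8*y^2 + 65*y/4 + 25/4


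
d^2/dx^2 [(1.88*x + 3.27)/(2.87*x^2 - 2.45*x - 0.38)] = ((-32.3736*x - 9.5578)*(-2.87*x^2 + 2.45*x + 0.38) - (1.88*x + 3.27)*(5.74*x - 2.45)*(11.48*x - 4.9))/(-2.87*x^2 + 2.45*x + 0.38)^3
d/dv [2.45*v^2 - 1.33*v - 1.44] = 4.9*v - 1.33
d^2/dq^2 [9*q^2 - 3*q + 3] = 18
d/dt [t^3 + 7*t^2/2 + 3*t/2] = 3*t^2 + 7*t + 3/2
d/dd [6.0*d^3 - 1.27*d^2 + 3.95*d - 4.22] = 18.0*d^2 - 2.54*d + 3.95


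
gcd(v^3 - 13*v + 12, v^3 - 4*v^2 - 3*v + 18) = v - 3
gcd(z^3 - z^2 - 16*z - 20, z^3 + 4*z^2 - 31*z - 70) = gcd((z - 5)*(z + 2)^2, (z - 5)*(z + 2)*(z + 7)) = z^2 - 3*z - 10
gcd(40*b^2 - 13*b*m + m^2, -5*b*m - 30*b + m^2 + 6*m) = 5*b - m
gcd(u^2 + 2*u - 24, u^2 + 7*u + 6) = u + 6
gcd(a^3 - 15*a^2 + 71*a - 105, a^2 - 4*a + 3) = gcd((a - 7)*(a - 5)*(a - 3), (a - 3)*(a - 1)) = a - 3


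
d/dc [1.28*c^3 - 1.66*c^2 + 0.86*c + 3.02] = 3.84*c^2 - 3.32*c + 0.86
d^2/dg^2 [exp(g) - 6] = exp(g)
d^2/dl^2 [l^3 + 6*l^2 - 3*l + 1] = 6*l + 12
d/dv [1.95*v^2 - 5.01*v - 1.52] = 3.9*v - 5.01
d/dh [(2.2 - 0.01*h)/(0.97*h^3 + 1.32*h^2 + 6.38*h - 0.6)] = (0.0194*h^3 - 6.3888*h^2 - 5.808*h - 14.03)/(0.9409*h^6 + 2.5608*h^5 + 14.1196*h^4 + 15.6792*h^3 + 39.1204*h^2 - 7.656*h + 0.36)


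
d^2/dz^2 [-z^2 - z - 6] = -2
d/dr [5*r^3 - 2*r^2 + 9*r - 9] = 15*r^2 - 4*r + 9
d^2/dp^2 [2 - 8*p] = 0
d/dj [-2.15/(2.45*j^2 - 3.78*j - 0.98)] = (10.535*j - 8.127)/(-2.45*j^2 + 3.78*j + 0.98)^2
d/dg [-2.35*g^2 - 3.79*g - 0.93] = -4.7*g - 3.79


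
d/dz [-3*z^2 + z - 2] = 1 - 6*z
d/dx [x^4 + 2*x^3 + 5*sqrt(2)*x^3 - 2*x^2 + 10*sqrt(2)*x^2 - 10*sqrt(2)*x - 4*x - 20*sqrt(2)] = 4*x^3 + 6*x^2 + 15*sqrt(2)*x^2 - 4*x + 20*sqrt(2)*x - 10*sqrt(2) - 4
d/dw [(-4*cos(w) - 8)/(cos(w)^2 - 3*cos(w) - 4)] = 4*(sin(w)^2 - 4*cos(w) + 1)*sin(w)/((cos(w) - 4)^2*(cos(w) + 1)^2)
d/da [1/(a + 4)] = -1/(a + 4)^2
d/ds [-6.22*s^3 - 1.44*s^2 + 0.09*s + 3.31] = -18.66*s^2 - 2.88*s + 0.09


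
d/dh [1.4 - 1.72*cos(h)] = 1.72*sin(h)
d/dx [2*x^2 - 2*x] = 4*x - 2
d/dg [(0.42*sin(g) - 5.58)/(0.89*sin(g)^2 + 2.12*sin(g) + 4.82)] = (-0.3738*sin(g)^2 + 9.9324*sin(g) + 13.854)*cos(g)/(0.7921*sin(g)^4 + 3.7736*sin(g)^3 + 13.074*sin(g)^2 + 20.4368*sin(g) + 23.2324)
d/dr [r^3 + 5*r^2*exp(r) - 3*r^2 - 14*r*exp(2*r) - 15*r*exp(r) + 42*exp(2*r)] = 5*r^2*exp(r) + 3*r^2 - 28*r*exp(2*r) - 5*r*exp(r) - 6*r + 70*exp(2*r) - 15*exp(r)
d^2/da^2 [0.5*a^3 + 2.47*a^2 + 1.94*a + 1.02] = 3.0*a + 4.94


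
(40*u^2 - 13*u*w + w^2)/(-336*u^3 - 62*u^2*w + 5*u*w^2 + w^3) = (-5*u + w)/(42*u^2 + 13*u*w + w^2)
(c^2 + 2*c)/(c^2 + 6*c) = (c + 2)/(c + 6)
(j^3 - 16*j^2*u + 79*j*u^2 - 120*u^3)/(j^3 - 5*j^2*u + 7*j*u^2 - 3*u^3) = (j^2 - 13*j*u + 40*u^2)/(j^2 - 2*j*u + u^2)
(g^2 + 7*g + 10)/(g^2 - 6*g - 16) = (g + 5)/(g - 8)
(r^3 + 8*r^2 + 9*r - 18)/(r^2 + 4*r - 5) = (r^2 + 9*r + 18)/(r + 5)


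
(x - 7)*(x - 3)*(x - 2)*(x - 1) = x^4 - 13*x^3 + 53*x^2 - 83*x + 42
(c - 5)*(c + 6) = c^2 + c - 30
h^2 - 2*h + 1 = (h - 1)^2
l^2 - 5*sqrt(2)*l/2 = l*(l - 5*sqrt(2)/2)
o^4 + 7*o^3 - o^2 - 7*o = o*(o - 1)*(o + 1)*(o + 7)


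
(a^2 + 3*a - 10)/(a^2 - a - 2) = (a + 5)/(a + 1)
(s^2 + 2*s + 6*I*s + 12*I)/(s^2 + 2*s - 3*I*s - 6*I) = (s + 6*I)/(s - 3*I)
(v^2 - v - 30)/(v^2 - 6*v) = (v + 5)/v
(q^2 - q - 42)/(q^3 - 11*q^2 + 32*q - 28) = (q + 6)/(q^2 - 4*q + 4)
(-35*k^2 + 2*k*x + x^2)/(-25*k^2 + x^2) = (7*k + x)/(5*k + x)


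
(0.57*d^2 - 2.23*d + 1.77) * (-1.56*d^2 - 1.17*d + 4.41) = -0.8892*d^4 + 2.8119*d^3 + 2.3616*d^2 - 11.9052*d + 7.8057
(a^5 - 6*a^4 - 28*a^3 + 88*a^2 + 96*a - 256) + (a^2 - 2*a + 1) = a^5 - 6*a^4 - 28*a^3 + 89*a^2 + 94*a - 255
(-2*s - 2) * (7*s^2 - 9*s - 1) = -14*s^3 + 4*s^2 + 20*s + 2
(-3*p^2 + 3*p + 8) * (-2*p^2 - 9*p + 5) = 6*p^4 + 21*p^3 - 58*p^2 - 57*p + 40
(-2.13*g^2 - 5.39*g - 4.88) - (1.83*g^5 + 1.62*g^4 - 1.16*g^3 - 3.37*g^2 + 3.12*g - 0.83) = -1.83*g^5 - 1.62*g^4 + 1.16*g^3 + 1.24*g^2 - 8.51*g - 4.05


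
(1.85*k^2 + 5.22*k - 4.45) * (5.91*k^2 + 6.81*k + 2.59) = 10.9335*k^4 + 43.4487*k^3 + 14.0402*k^2 - 16.7847*k - 11.5255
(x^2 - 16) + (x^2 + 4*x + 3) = 2*x^2 + 4*x - 13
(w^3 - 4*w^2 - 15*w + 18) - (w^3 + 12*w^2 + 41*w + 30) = -16*w^2 - 56*w - 12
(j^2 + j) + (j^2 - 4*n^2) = 2*j^2 + j - 4*n^2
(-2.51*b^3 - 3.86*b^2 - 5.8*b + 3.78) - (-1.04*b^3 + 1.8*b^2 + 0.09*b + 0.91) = -1.47*b^3 - 5.66*b^2 - 5.89*b + 2.87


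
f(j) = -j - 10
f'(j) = -1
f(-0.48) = -9.52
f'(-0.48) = -1.00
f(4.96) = -14.96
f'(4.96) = -1.00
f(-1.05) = -8.95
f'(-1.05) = -1.00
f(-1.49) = -8.51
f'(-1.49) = -1.00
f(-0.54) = -9.46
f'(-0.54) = -1.00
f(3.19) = -13.19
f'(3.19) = -1.00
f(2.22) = -12.22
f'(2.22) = -1.00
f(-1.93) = -8.07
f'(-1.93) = -1.00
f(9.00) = -19.00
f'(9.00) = -1.00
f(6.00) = -16.00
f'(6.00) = -1.00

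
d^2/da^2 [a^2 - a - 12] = 2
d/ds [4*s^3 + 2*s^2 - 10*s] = 12*s^2 + 4*s - 10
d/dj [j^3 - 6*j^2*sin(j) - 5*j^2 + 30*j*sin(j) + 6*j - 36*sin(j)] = -6*j^2*cos(j) + 3*j^2 - 12*j*sin(j) + 30*j*cos(j) - 10*j + 30*sin(j) - 36*cos(j) + 6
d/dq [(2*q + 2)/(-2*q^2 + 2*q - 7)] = 2*(2*q^2 + 4*q - 9)/(4*q^4 - 8*q^3 + 32*q^2 - 28*q + 49)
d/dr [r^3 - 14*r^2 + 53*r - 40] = 3*r^2 - 28*r + 53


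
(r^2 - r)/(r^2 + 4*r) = (r - 1)/(r + 4)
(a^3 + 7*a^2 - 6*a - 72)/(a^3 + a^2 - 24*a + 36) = (a + 4)/(a - 2)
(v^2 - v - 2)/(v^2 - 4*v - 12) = (-v^2 + v + 2)/(-v^2 + 4*v + 12)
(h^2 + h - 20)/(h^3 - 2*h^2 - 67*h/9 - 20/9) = 9*(h + 5)/(9*h^2 + 18*h + 5)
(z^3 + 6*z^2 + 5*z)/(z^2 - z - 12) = z*(z^2 + 6*z + 5)/(z^2 - z - 12)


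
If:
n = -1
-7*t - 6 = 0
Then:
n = -1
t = -6/7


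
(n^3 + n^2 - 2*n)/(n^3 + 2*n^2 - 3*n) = (n + 2)/(n + 3)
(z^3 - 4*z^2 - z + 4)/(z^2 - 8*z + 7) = (z^2 - 3*z - 4)/(z - 7)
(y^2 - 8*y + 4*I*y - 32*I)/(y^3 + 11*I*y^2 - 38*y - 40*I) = (y - 8)/(y^2 + 7*I*y - 10)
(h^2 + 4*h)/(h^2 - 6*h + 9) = h*(h + 4)/(h^2 - 6*h + 9)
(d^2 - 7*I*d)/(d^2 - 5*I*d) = (d - 7*I)/(d - 5*I)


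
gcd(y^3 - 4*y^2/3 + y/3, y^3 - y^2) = y^2 - y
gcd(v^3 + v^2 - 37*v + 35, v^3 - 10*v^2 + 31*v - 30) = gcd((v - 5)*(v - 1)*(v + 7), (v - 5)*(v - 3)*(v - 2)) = v - 5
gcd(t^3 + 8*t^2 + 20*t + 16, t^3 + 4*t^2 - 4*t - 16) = t^2 + 6*t + 8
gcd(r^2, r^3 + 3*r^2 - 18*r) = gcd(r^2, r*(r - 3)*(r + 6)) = r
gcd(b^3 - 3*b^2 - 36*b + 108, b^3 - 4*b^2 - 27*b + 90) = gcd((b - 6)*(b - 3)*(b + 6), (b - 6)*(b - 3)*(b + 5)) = b^2 - 9*b + 18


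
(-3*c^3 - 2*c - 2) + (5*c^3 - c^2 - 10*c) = 2*c^3 - c^2 - 12*c - 2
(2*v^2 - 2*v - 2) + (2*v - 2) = 2*v^2 - 4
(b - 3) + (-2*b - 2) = -b - 5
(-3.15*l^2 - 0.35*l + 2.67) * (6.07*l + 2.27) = -19.1205*l^3 - 9.275*l^2 + 15.4124*l + 6.0609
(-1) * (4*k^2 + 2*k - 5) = -4*k^2 - 2*k + 5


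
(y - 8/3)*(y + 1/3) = y^2 - 7*y/3 - 8/9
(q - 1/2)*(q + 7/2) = q^2 + 3*q - 7/4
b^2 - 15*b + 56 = (b - 8)*(b - 7)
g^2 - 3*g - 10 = (g - 5)*(g + 2)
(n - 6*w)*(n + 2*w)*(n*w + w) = n^3*w - 4*n^2*w^2 + n^2*w - 12*n*w^3 - 4*n*w^2 - 12*w^3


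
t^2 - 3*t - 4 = (t - 4)*(t + 1)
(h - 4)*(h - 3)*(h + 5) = h^3 - 2*h^2 - 23*h + 60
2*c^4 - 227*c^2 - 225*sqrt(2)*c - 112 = (c - 8*sqrt(2))*(c + 7*sqrt(2))*(sqrt(2)*c + 1)^2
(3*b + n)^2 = 9*b^2 + 6*b*n + n^2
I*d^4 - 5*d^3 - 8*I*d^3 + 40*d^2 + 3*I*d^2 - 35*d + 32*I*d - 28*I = (d - 7)*(d + I)*(d + 4*I)*(I*d - I)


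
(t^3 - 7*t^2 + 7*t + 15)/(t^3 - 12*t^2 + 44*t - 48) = (t^3 - 7*t^2 + 7*t + 15)/(t^3 - 12*t^2 + 44*t - 48)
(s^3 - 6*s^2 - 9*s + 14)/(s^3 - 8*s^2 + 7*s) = (s + 2)/s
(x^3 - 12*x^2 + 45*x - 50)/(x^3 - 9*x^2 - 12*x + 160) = (x^2 - 7*x + 10)/(x^2 - 4*x - 32)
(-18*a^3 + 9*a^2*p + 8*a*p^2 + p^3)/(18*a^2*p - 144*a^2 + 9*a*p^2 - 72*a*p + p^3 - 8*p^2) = (-a + p)/(p - 8)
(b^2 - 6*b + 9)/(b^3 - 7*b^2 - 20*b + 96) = (b - 3)/(b^2 - 4*b - 32)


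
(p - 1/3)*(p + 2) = p^2 + 5*p/3 - 2/3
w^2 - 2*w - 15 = (w - 5)*(w + 3)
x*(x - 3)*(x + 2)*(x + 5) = x^4 + 4*x^3 - 11*x^2 - 30*x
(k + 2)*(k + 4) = k^2 + 6*k + 8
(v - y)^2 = v^2 - 2*v*y + y^2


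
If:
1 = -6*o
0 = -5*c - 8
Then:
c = -8/5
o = -1/6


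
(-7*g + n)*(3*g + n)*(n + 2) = -21*g^2*n - 42*g^2 - 4*g*n^2 - 8*g*n + n^3 + 2*n^2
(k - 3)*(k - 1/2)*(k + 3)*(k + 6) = k^4 + 11*k^3/2 - 12*k^2 - 99*k/2 + 27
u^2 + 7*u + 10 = (u + 2)*(u + 5)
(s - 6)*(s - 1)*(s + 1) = s^3 - 6*s^2 - s + 6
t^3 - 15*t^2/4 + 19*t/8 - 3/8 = (t - 3)*(t - 1/2)*(t - 1/4)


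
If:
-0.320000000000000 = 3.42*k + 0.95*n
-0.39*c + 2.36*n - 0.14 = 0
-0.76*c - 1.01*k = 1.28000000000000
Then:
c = -1.64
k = -0.03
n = -0.21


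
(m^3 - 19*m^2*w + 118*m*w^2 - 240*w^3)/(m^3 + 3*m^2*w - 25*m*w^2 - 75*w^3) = (m^2 - 14*m*w + 48*w^2)/(m^2 + 8*m*w + 15*w^2)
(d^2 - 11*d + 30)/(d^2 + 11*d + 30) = (d^2 - 11*d + 30)/(d^2 + 11*d + 30)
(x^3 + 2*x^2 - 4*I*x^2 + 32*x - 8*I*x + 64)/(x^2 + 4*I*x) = x + 2 - 8*I - 16*I/x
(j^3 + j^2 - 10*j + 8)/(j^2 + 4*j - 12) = (j^2 + 3*j - 4)/(j + 6)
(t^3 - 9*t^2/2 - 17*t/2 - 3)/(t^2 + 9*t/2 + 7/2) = (2*t^2 - 11*t - 6)/(2*t + 7)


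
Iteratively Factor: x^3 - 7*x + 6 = (x - 2)*(x^2 + 2*x - 3) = (x - 2)*(x + 3)*(x - 1)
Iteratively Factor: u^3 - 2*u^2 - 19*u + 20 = (u + 4)*(u^2 - 6*u + 5) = (u - 5)*(u + 4)*(u - 1)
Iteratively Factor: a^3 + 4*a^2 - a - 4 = (a - 1)*(a^2 + 5*a + 4) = (a - 1)*(a + 1)*(a + 4)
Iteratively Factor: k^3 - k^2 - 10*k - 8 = (k + 1)*(k^2 - 2*k - 8) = (k + 1)*(k + 2)*(k - 4)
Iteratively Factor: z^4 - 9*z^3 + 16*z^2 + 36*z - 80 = (z - 4)*(z^3 - 5*z^2 - 4*z + 20) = (z - 4)*(z - 2)*(z^2 - 3*z - 10) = (z - 5)*(z - 4)*(z - 2)*(z + 2)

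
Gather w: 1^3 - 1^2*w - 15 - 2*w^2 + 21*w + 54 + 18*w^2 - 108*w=16*w^2 - 88*w + 40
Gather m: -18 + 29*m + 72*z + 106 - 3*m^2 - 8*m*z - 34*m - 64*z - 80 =-3*m^2 + m*(-8*z - 5) + 8*z + 8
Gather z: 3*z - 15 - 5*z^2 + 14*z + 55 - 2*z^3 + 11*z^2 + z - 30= -2*z^3 + 6*z^2 + 18*z + 10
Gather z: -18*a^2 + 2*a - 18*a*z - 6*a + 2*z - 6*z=-18*a^2 - 4*a + z*(-18*a - 4)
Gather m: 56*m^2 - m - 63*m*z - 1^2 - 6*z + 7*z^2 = 56*m^2 + m*(-63*z - 1) + 7*z^2 - 6*z - 1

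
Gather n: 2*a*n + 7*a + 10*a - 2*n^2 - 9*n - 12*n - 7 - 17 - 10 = 17*a - 2*n^2 + n*(2*a - 21) - 34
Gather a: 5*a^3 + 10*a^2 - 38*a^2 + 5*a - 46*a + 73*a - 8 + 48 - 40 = 5*a^3 - 28*a^2 + 32*a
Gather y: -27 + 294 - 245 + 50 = 72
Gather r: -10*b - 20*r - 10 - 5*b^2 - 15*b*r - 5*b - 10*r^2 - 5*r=-5*b^2 - 15*b - 10*r^2 + r*(-15*b - 25) - 10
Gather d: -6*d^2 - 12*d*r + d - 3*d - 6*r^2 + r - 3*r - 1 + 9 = -6*d^2 + d*(-12*r - 2) - 6*r^2 - 2*r + 8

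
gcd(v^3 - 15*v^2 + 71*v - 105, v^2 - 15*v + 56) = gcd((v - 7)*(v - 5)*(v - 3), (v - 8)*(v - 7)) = v - 7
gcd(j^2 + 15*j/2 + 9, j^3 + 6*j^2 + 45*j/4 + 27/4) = j + 3/2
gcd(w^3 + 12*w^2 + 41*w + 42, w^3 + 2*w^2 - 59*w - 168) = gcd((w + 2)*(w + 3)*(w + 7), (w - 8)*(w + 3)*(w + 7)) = w^2 + 10*w + 21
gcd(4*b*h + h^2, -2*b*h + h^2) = h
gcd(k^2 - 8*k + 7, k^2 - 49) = k - 7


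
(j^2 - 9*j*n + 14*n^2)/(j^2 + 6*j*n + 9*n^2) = (j^2 - 9*j*n + 14*n^2)/(j^2 + 6*j*n + 9*n^2)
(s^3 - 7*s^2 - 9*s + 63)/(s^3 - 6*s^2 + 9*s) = (s^2 - 4*s - 21)/(s*(s - 3))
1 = 1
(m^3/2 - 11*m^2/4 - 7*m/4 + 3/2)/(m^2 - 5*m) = (2*m^3 - 11*m^2 - 7*m + 6)/(4*m*(m - 5))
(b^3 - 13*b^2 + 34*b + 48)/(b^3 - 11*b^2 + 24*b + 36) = (b - 8)/(b - 6)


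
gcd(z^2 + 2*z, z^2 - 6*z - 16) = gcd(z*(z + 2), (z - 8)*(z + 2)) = z + 2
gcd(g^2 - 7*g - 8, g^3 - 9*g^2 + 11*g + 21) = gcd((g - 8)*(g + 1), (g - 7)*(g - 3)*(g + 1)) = g + 1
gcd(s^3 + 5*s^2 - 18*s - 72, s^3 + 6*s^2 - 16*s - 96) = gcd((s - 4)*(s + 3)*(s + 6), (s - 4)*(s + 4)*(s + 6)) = s^2 + 2*s - 24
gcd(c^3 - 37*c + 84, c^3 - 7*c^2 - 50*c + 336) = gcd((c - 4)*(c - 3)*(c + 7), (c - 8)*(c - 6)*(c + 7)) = c + 7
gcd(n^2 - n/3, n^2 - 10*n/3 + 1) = n - 1/3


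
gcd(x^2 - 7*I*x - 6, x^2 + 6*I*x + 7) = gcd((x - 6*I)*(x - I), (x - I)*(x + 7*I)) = x - I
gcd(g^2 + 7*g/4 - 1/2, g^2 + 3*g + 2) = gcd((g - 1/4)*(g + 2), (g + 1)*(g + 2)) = g + 2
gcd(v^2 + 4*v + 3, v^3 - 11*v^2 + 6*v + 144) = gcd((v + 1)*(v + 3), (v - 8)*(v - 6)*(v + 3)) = v + 3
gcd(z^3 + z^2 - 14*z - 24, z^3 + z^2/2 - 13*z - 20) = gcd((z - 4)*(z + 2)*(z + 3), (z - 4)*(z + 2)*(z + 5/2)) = z^2 - 2*z - 8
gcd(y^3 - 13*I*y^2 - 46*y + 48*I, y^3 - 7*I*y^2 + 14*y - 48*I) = y^2 - 10*I*y - 16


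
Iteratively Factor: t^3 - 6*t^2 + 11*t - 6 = (t - 2)*(t^2 - 4*t + 3) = (t - 2)*(t - 1)*(t - 3)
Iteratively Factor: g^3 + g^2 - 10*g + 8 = (g - 2)*(g^2 + 3*g - 4) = (g - 2)*(g + 4)*(g - 1)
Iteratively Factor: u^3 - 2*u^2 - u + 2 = (u - 2)*(u^2 - 1) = (u - 2)*(u - 1)*(u + 1)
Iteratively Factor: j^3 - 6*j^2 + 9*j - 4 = (j - 1)*(j^2 - 5*j + 4) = (j - 4)*(j - 1)*(j - 1)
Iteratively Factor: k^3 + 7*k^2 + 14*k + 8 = (k + 1)*(k^2 + 6*k + 8) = (k + 1)*(k + 2)*(k + 4)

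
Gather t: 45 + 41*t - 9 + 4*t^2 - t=4*t^2 + 40*t + 36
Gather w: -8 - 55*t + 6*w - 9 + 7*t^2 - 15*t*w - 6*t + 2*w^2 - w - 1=7*t^2 - 61*t + 2*w^2 + w*(5 - 15*t) - 18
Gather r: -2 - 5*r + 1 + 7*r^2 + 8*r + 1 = 7*r^2 + 3*r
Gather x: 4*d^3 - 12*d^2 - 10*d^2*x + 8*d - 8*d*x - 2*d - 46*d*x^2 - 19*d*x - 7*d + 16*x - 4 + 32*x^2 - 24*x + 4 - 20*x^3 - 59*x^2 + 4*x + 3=4*d^3 - 12*d^2 - d - 20*x^3 + x^2*(-46*d - 27) + x*(-10*d^2 - 27*d - 4) + 3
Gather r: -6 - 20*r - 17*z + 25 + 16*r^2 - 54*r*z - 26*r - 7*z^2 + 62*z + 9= 16*r^2 + r*(-54*z - 46) - 7*z^2 + 45*z + 28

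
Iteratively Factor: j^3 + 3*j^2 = (j)*(j^2 + 3*j) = j^2*(j + 3)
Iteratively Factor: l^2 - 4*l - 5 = (l + 1)*(l - 5)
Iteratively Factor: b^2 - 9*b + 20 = (b - 5)*(b - 4)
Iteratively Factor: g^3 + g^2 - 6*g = (g)*(g^2 + g - 6) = g*(g - 2)*(g + 3)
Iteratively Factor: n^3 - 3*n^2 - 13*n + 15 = (n + 3)*(n^2 - 6*n + 5) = (n - 5)*(n + 3)*(n - 1)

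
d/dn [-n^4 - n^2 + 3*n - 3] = -4*n^3 - 2*n + 3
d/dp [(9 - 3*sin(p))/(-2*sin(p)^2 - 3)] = 3*(12*sin(p) + cos(2*p) + 2)*cos(p)/(4 - cos(2*p))^2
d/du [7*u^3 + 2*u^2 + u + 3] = 21*u^2 + 4*u + 1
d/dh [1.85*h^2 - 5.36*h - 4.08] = 3.7*h - 5.36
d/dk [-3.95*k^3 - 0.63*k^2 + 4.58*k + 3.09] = -11.85*k^2 - 1.26*k + 4.58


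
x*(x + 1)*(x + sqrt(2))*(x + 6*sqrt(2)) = x^4 + x^3 + 7*sqrt(2)*x^3 + 7*sqrt(2)*x^2 + 12*x^2 + 12*x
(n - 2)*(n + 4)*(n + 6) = n^3 + 8*n^2 + 4*n - 48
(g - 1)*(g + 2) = g^2 + g - 2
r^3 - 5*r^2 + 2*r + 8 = (r - 4)*(r - 2)*(r + 1)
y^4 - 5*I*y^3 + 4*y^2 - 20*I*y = y*(y - 5*I)*(y - 2*I)*(y + 2*I)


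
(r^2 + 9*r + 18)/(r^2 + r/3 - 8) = 3*(r + 6)/(3*r - 8)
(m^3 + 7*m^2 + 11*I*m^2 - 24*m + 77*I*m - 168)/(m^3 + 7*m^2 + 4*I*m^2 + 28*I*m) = (m^2 + 11*I*m - 24)/(m*(m + 4*I))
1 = 1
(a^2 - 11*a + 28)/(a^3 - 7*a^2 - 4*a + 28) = (a - 4)/(a^2 - 4)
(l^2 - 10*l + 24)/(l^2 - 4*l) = (l - 6)/l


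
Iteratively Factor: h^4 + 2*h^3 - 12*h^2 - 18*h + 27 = (h - 3)*(h^3 + 5*h^2 + 3*h - 9) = (h - 3)*(h + 3)*(h^2 + 2*h - 3) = (h - 3)*(h - 1)*(h + 3)*(h + 3)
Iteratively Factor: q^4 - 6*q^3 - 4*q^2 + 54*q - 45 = (q - 5)*(q^3 - q^2 - 9*q + 9) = (q - 5)*(q - 1)*(q^2 - 9) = (q - 5)*(q - 1)*(q + 3)*(q - 3)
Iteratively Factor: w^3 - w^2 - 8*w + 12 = (w + 3)*(w^2 - 4*w + 4) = (w - 2)*(w + 3)*(w - 2)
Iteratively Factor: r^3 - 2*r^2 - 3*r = (r - 3)*(r^2 + r) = r*(r - 3)*(r + 1)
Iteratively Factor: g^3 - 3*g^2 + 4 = (g - 2)*(g^2 - g - 2) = (g - 2)*(g + 1)*(g - 2)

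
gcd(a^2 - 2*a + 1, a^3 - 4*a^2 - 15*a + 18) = a - 1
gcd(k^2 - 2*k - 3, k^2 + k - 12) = k - 3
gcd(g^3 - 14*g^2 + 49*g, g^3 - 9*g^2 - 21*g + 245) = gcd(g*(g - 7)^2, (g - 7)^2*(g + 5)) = g^2 - 14*g + 49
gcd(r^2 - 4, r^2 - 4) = r^2 - 4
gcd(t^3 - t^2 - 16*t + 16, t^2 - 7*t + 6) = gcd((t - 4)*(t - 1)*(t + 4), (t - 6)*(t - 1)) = t - 1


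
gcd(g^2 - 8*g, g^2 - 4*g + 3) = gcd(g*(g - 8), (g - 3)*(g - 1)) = 1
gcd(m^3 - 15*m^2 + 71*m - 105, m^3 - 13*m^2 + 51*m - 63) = m^2 - 10*m + 21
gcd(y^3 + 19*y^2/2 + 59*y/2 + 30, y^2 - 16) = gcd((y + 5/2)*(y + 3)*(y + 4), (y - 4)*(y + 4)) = y + 4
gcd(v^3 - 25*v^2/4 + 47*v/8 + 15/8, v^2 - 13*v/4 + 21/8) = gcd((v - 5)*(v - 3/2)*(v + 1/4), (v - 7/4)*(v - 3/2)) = v - 3/2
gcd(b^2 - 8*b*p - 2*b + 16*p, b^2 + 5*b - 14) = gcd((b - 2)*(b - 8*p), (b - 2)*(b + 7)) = b - 2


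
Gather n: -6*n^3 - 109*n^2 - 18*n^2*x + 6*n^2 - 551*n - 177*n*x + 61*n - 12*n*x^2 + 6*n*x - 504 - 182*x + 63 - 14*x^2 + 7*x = -6*n^3 + n^2*(-18*x - 103) + n*(-12*x^2 - 171*x - 490) - 14*x^2 - 175*x - 441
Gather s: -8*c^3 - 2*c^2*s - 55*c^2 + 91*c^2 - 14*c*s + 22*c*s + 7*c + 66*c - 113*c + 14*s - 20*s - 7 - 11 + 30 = -8*c^3 + 36*c^2 - 40*c + s*(-2*c^2 + 8*c - 6) + 12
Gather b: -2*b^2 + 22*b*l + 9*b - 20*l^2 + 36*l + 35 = -2*b^2 + b*(22*l + 9) - 20*l^2 + 36*l + 35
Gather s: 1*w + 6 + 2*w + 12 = 3*w + 18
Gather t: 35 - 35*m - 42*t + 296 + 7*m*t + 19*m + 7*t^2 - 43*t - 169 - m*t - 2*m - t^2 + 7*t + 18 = -18*m + 6*t^2 + t*(6*m - 78) + 180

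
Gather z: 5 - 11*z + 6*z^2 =6*z^2 - 11*z + 5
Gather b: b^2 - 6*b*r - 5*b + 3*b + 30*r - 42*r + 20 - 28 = b^2 + b*(-6*r - 2) - 12*r - 8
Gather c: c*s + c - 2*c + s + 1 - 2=c*(s - 1) + s - 1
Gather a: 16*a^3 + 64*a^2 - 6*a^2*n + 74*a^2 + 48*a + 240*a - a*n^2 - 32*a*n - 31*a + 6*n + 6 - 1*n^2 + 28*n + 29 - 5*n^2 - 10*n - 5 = 16*a^3 + a^2*(138 - 6*n) + a*(-n^2 - 32*n + 257) - 6*n^2 + 24*n + 30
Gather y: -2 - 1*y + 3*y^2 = 3*y^2 - y - 2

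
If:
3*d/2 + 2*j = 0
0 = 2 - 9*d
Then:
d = 2/9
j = -1/6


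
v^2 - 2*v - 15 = (v - 5)*(v + 3)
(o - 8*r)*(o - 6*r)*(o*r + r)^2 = o^4*r^2 - 14*o^3*r^3 + 2*o^3*r^2 + 48*o^2*r^4 - 28*o^2*r^3 + o^2*r^2 + 96*o*r^4 - 14*o*r^3 + 48*r^4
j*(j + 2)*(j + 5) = j^3 + 7*j^2 + 10*j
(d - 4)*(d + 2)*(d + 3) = d^3 + d^2 - 14*d - 24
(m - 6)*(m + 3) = m^2 - 3*m - 18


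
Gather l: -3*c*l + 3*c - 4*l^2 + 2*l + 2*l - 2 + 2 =3*c - 4*l^2 + l*(4 - 3*c)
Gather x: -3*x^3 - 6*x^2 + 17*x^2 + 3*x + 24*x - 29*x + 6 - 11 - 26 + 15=-3*x^3 + 11*x^2 - 2*x - 16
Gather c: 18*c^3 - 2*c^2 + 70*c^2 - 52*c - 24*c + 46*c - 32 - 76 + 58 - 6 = 18*c^3 + 68*c^2 - 30*c - 56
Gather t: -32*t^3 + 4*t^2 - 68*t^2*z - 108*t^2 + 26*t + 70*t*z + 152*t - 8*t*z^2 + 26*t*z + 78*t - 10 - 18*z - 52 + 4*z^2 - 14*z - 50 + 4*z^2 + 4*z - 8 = -32*t^3 + t^2*(-68*z - 104) + t*(-8*z^2 + 96*z + 256) + 8*z^2 - 28*z - 120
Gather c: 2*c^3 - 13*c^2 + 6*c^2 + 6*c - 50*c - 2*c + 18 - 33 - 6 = 2*c^3 - 7*c^2 - 46*c - 21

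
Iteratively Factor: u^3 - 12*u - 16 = (u + 2)*(u^2 - 2*u - 8) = (u - 4)*(u + 2)*(u + 2)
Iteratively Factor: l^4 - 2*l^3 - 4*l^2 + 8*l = (l)*(l^3 - 2*l^2 - 4*l + 8) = l*(l - 2)*(l^2 - 4) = l*(l - 2)^2*(l + 2)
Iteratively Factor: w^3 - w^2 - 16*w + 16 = (w - 4)*(w^2 + 3*w - 4) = (w - 4)*(w - 1)*(w + 4)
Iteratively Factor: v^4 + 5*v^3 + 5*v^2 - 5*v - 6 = (v + 1)*(v^3 + 4*v^2 + v - 6) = (v + 1)*(v + 3)*(v^2 + v - 2) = (v - 1)*(v + 1)*(v + 3)*(v + 2)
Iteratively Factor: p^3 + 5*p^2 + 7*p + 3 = (p + 3)*(p^2 + 2*p + 1) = (p + 1)*(p + 3)*(p + 1)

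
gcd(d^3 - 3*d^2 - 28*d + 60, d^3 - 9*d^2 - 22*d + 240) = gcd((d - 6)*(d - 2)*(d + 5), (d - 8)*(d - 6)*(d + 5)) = d^2 - d - 30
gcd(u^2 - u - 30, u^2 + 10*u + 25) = u + 5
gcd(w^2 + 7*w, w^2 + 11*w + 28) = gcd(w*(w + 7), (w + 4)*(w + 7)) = w + 7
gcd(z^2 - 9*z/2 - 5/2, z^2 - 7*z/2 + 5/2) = 1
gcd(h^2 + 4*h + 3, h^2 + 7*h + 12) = h + 3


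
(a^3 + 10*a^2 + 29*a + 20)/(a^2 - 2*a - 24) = (a^2 + 6*a + 5)/(a - 6)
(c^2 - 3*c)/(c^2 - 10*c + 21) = c/(c - 7)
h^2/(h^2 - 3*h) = h/(h - 3)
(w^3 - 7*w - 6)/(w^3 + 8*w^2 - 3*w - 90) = (w^2 + 3*w + 2)/(w^2 + 11*w + 30)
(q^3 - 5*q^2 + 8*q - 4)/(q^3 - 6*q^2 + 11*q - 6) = (q - 2)/(q - 3)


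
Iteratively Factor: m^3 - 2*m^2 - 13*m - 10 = (m - 5)*(m^2 + 3*m + 2) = (m - 5)*(m + 1)*(m + 2)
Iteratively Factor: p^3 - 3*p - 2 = (p + 1)*(p^2 - p - 2) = (p - 2)*(p + 1)*(p + 1)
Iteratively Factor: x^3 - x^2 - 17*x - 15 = (x - 5)*(x^2 + 4*x + 3) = (x - 5)*(x + 1)*(x + 3)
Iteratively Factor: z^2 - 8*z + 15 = (z - 3)*(z - 5)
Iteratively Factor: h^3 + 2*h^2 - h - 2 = (h + 1)*(h^2 + h - 2) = (h - 1)*(h + 1)*(h + 2)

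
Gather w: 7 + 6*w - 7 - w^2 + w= -w^2 + 7*w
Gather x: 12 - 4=8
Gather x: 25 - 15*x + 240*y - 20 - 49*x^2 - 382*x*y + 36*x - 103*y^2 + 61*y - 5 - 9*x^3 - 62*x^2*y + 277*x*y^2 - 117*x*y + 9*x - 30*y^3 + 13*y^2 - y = -9*x^3 + x^2*(-62*y - 49) + x*(277*y^2 - 499*y + 30) - 30*y^3 - 90*y^2 + 300*y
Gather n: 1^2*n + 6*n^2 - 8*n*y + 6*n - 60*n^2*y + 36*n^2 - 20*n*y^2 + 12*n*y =n^2*(42 - 60*y) + n*(-20*y^2 + 4*y + 7)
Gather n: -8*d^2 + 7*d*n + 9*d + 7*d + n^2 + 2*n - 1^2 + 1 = -8*d^2 + 16*d + n^2 + n*(7*d + 2)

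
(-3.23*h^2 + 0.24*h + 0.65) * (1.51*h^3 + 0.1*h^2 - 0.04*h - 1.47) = -4.8773*h^5 + 0.0394*h^4 + 1.1347*h^3 + 4.8035*h^2 - 0.3788*h - 0.9555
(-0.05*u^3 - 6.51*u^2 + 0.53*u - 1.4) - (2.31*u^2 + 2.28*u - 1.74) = -0.05*u^3 - 8.82*u^2 - 1.75*u + 0.34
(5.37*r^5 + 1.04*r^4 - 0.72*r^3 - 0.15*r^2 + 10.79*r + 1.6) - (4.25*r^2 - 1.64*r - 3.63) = 5.37*r^5 + 1.04*r^4 - 0.72*r^3 - 4.4*r^2 + 12.43*r + 5.23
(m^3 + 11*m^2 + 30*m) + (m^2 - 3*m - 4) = m^3 + 12*m^2 + 27*m - 4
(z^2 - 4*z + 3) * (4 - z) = -z^3 + 8*z^2 - 19*z + 12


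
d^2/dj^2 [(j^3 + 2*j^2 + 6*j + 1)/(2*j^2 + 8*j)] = (14*j^3 + 3*j^2 + 12*j + 16)/(j^3*(j^3 + 12*j^2 + 48*j + 64))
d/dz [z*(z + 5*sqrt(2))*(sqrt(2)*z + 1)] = 3*sqrt(2)*z^2 + 22*z + 5*sqrt(2)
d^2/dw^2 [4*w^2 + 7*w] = 8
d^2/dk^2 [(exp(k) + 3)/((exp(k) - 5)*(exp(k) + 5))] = (exp(4*k) + 12*exp(3*k) + 150*exp(2*k) + 300*exp(k) + 625)*exp(k)/(exp(6*k) - 75*exp(4*k) + 1875*exp(2*k) - 15625)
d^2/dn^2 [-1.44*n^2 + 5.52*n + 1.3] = -2.88000000000000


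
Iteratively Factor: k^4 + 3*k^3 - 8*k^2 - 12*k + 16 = (k + 4)*(k^3 - k^2 - 4*k + 4) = (k + 2)*(k + 4)*(k^2 - 3*k + 2) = (k - 2)*(k + 2)*(k + 4)*(k - 1)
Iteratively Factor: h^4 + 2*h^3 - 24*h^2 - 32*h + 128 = (h + 4)*(h^3 - 2*h^2 - 16*h + 32) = (h - 2)*(h + 4)*(h^2 - 16) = (h - 4)*(h - 2)*(h + 4)*(h + 4)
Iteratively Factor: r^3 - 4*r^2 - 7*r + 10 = (r + 2)*(r^2 - 6*r + 5) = (r - 5)*(r + 2)*(r - 1)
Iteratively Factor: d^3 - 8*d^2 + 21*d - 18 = (d - 3)*(d^2 - 5*d + 6) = (d - 3)*(d - 2)*(d - 3)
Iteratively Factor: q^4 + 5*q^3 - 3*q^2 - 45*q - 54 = (q + 3)*(q^3 + 2*q^2 - 9*q - 18) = (q + 2)*(q + 3)*(q^2 - 9) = (q - 3)*(q + 2)*(q + 3)*(q + 3)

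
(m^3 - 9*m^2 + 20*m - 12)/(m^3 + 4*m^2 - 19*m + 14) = (m - 6)/(m + 7)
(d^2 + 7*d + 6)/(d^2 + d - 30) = (d + 1)/(d - 5)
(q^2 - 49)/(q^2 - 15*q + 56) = (q + 7)/(q - 8)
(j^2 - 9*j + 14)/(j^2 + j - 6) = (j - 7)/(j + 3)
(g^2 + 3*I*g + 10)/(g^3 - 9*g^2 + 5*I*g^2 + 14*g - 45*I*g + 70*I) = (g - 2*I)/(g^2 - 9*g + 14)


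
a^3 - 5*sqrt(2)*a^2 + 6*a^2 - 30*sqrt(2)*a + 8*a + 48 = (a + 6)*(a - 4*sqrt(2))*(a - sqrt(2))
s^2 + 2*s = s*(s + 2)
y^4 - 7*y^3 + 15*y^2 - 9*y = y*(y - 3)^2*(y - 1)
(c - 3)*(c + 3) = c^2 - 9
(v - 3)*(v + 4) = v^2 + v - 12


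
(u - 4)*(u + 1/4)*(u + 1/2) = u^3 - 13*u^2/4 - 23*u/8 - 1/2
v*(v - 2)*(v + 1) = v^3 - v^2 - 2*v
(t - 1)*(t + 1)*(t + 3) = t^3 + 3*t^2 - t - 3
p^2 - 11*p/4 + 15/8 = (p - 3/2)*(p - 5/4)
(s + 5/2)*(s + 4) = s^2 + 13*s/2 + 10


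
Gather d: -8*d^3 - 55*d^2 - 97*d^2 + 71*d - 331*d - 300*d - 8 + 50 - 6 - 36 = -8*d^3 - 152*d^2 - 560*d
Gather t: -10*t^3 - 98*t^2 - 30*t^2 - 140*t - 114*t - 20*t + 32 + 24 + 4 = -10*t^3 - 128*t^2 - 274*t + 60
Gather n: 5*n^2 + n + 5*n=5*n^2 + 6*n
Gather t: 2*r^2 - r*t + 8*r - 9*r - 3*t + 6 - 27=2*r^2 - r + t*(-r - 3) - 21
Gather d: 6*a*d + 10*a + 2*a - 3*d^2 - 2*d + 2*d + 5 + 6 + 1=6*a*d + 12*a - 3*d^2 + 12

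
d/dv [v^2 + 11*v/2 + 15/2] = 2*v + 11/2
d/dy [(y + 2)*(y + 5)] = 2*y + 7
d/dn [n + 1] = 1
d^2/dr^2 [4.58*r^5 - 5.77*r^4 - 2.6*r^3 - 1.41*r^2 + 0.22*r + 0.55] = 91.6*r^3 - 69.24*r^2 - 15.6*r - 2.82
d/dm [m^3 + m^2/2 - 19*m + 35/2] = 3*m^2 + m - 19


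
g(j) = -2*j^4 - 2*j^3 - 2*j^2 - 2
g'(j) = -8*j^3 - 6*j^2 - 4*j = 2*j*(-4*j^2 - 3*j - 2)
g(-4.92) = -984.12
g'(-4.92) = 827.21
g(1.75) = -37.60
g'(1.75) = -68.25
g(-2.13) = -32.91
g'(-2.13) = 58.61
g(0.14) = -2.05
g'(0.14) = -0.70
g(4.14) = -765.73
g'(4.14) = -687.06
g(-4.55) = -712.20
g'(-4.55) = 647.56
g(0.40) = -2.50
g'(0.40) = -3.07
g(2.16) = -75.02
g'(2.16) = -117.26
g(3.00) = -236.00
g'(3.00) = -282.00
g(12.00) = -45218.00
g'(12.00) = -14736.00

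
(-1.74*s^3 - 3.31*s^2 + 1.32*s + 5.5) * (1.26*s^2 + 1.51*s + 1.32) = -2.1924*s^5 - 6.798*s^4 - 5.6317*s^3 + 4.554*s^2 + 10.0474*s + 7.26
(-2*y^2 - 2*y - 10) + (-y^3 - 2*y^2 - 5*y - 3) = -y^3 - 4*y^2 - 7*y - 13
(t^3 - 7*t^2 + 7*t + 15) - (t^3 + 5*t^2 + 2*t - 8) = -12*t^2 + 5*t + 23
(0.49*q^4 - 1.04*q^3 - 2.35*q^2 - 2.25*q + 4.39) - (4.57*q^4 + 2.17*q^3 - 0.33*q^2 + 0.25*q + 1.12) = -4.08*q^4 - 3.21*q^3 - 2.02*q^2 - 2.5*q + 3.27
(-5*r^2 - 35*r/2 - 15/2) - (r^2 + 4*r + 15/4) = -6*r^2 - 43*r/2 - 45/4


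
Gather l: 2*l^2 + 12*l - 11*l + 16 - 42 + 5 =2*l^2 + l - 21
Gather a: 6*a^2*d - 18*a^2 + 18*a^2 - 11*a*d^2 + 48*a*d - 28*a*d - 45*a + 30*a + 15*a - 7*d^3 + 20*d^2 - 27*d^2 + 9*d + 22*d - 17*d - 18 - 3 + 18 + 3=6*a^2*d + a*(-11*d^2 + 20*d) - 7*d^3 - 7*d^2 + 14*d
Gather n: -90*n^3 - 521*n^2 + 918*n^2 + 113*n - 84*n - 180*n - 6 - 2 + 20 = -90*n^3 + 397*n^2 - 151*n + 12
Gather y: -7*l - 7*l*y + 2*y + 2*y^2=-7*l + 2*y^2 + y*(2 - 7*l)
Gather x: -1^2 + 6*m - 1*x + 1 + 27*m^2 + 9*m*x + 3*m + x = 27*m^2 + 9*m*x + 9*m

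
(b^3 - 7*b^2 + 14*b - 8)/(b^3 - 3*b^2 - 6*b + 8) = (b - 2)/(b + 2)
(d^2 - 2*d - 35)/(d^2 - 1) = (d^2 - 2*d - 35)/(d^2 - 1)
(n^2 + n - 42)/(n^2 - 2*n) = (n^2 + n - 42)/(n*(n - 2))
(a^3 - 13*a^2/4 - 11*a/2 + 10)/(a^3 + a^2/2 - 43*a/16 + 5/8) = 4*(a - 4)/(4*a - 1)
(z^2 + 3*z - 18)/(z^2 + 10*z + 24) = (z - 3)/(z + 4)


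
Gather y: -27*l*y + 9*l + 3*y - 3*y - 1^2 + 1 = -27*l*y + 9*l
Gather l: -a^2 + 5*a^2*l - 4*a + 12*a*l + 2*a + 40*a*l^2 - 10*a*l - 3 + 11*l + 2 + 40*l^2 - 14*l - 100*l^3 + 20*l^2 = -a^2 - 2*a - 100*l^3 + l^2*(40*a + 60) + l*(5*a^2 + 2*a - 3) - 1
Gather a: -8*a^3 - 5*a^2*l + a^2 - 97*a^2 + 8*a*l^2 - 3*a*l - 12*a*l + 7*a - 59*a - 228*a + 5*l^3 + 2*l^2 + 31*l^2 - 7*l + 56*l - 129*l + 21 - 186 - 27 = -8*a^3 + a^2*(-5*l - 96) + a*(8*l^2 - 15*l - 280) + 5*l^3 + 33*l^2 - 80*l - 192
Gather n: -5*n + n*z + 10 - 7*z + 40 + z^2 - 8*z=n*(z - 5) + z^2 - 15*z + 50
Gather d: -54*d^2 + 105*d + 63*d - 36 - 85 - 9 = -54*d^2 + 168*d - 130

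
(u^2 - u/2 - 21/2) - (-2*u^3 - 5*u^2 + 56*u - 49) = 2*u^3 + 6*u^2 - 113*u/2 + 77/2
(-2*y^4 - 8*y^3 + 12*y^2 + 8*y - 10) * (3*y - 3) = -6*y^5 - 18*y^4 + 60*y^3 - 12*y^2 - 54*y + 30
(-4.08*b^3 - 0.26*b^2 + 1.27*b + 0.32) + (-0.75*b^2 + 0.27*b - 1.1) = -4.08*b^3 - 1.01*b^2 + 1.54*b - 0.78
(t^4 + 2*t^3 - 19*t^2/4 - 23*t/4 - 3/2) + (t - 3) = t^4 + 2*t^3 - 19*t^2/4 - 19*t/4 - 9/2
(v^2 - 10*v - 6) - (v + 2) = v^2 - 11*v - 8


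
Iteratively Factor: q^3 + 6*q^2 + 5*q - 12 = (q - 1)*(q^2 + 7*q + 12) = (q - 1)*(q + 4)*(q + 3)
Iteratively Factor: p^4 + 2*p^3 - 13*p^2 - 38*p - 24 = (p - 4)*(p^3 + 6*p^2 + 11*p + 6) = (p - 4)*(p + 1)*(p^2 + 5*p + 6) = (p - 4)*(p + 1)*(p + 3)*(p + 2)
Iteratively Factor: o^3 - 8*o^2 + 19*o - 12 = (o - 4)*(o^2 - 4*o + 3) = (o - 4)*(o - 1)*(o - 3)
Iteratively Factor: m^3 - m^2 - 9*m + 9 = (m + 3)*(m^2 - 4*m + 3) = (m - 3)*(m + 3)*(m - 1)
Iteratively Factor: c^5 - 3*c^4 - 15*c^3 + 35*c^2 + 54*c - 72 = (c - 4)*(c^4 + c^3 - 11*c^2 - 9*c + 18) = (c - 4)*(c - 3)*(c^3 + 4*c^2 + c - 6) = (c - 4)*(c - 3)*(c + 2)*(c^2 + 2*c - 3) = (c - 4)*(c - 3)*(c + 2)*(c + 3)*(c - 1)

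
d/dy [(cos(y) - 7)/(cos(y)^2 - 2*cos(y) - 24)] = (cos(y)^2 - 14*cos(y) + 38)*sin(y)/(sin(y)^2 + 2*cos(y) + 23)^2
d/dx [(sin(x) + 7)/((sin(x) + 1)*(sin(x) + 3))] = (-14*sin(x) + cos(x)^2 - 26)*cos(x)/((sin(x) + 1)^2*(sin(x) + 3)^2)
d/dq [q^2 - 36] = 2*q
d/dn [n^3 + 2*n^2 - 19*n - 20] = 3*n^2 + 4*n - 19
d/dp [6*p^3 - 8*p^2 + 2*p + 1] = 18*p^2 - 16*p + 2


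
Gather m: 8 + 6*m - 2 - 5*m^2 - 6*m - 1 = 5 - 5*m^2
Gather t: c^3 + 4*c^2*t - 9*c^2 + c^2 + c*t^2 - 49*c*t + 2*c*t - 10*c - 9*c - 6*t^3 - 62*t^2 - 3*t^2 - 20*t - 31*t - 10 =c^3 - 8*c^2 - 19*c - 6*t^3 + t^2*(c - 65) + t*(4*c^2 - 47*c - 51) - 10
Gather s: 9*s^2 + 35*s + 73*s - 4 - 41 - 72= 9*s^2 + 108*s - 117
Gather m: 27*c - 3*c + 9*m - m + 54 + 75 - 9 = 24*c + 8*m + 120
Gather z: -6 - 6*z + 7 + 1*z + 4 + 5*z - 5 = 0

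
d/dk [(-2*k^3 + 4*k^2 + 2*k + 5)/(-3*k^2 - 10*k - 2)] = 2*(3*k^4 + 20*k^3 - 11*k^2 + 7*k + 23)/(9*k^4 + 60*k^3 + 112*k^2 + 40*k + 4)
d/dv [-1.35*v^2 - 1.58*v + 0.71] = -2.7*v - 1.58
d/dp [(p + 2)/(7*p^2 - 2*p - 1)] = (-7*p^2 - 28*p + 3)/(49*p^4 - 28*p^3 - 10*p^2 + 4*p + 1)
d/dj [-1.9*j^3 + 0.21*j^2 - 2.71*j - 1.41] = -5.7*j^2 + 0.42*j - 2.71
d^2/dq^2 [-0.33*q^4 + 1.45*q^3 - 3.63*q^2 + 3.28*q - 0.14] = -3.96*q^2 + 8.7*q - 7.26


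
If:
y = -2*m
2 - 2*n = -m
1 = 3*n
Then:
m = -4/3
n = 1/3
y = 8/3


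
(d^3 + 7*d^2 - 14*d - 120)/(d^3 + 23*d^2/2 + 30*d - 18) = 2*(d^2 + d - 20)/(2*d^2 + 11*d - 6)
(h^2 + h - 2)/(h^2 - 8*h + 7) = (h + 2)/(h - 7)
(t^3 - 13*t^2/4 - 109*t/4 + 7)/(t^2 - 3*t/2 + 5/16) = 4*(t^2 - 3*t - 28)/(4*t - 5)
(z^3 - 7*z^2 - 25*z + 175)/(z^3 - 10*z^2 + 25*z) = (z^2 - 2*z - 35)/(z*(z - 5))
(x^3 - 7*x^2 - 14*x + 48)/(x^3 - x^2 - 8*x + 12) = (x - 8)/(x - 2)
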